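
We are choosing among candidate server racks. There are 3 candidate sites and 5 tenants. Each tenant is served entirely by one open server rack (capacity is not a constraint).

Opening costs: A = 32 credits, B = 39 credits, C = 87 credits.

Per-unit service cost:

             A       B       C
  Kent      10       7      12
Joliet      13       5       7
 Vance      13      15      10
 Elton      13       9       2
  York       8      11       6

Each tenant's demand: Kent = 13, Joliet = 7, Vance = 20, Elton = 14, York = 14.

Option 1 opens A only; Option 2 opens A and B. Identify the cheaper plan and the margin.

Option 2 is cheaper by 112.

Option 1: {A}: Kent→A 10·13=130, Joliet→A 13·7=91, Vance→A 13·20=260, Elton→A 13·14=182, York→A 8·14=112. Service 775; fixed 32; total 807.
Option 2: {A, B}: Kent→B 7·13=91, Joliet→B 5·7=35, Vance→A 13·20=260, Elton→B 9·14=126, York→A 8·14=112. Service 624; fixed 71; total 695.
Difference: |807 − 695| = 112.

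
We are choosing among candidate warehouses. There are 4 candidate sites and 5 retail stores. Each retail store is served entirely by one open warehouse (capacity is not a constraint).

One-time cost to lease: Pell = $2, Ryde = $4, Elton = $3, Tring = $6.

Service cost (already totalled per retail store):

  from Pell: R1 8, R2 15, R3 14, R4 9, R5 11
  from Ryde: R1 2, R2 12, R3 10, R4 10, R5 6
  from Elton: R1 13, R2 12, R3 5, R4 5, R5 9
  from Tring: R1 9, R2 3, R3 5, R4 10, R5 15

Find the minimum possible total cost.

Minimum total cost: 34

For any fixed open set, each retail store goes to its cheapest open site; total = fixed + service.
{Ryde, Elton, Tring}: R1→Ryde 2, R2→Tring 3, R3→Elton 5, R4→Elton 5, R5→Ryde 6. Service 21; fixed 13; total 34.
{Pell, Ryde, Elton, Tring}: R1→Ryde 2, R2→Tring 3, R3→Elton 5, R4→Elton 5, R5→Ryde 6. Service 21; fixed 15; total 36.
{Ryde, Tring}: R1→Ryde 2, R2→Tring 3, R3→Tring 5, R4→Ryde 10, R5→Ryde 6. Service 26; fixed 10; total 36.
{Pell}: R1→Pell 8, R2→Pell 15, R3→Pell 14, R4→Pell 9, R5→Pell 11. Service 57; fixed 2; total 59.
No other subset beats 34.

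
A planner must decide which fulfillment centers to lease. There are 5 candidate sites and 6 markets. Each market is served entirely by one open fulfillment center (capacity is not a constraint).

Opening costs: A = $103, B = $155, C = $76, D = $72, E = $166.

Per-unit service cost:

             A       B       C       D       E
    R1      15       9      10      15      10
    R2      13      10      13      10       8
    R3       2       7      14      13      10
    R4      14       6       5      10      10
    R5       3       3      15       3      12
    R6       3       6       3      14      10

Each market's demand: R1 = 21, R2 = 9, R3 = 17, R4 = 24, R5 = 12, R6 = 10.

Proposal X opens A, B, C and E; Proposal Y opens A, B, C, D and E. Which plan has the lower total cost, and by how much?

Proposal X is cheaper by 72.

Proposal X: {A, B, C, E}: R1→B 9·21=189, R2→E 8·9=72, R3→A 2·17=34, R4→C 5·24=120, R5→A 3·12=36, R6→A 3·10=30. Service 481; fixed 500; total 981.
Proposal Y: {A, B, C, D, E}: R1→B 9·21=189, R2→E 8·9=72, R3→A 2·17=34, R4→C 5·24=120, R5→A 3·12=36, R6→A 3·10=30. Service 481; fixed 572; total 1053.
Difference: |981 − 1053| = 72.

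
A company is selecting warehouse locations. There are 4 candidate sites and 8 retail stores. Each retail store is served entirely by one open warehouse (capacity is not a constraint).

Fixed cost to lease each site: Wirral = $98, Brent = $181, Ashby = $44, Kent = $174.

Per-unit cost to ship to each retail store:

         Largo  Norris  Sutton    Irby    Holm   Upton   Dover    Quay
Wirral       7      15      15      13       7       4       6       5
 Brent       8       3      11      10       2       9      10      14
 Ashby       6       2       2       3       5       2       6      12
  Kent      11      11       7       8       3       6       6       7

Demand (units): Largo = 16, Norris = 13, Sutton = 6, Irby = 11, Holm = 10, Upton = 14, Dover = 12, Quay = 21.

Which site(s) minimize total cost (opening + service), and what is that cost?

Open Wirral and Ashby; minimum total cost 564.

For any fixed open set, each retail store goes to its cheapest open site; total = fixed + service.
{Wirral, Ashby}: Largo→Ashby 6·16=96, Norris→Ashby 2·13=26, Sutton→Ashby 2·6=12, Irby→Ashby 3·11=33, Holm→Ashby 5·10=50, Upton→Ashby 2·14=28, Dover→Wirral 6·12=72, Quay→Wirral 5·21=105. Service 422; fixed 142; total 564.
{Ashby}: service 569 + fixed 44 = 613
{Ashby, Kent}: service 444 + fixed 218 = 662
{Wirral, Brent, Ashby, Kent}: Largo→Ashby 6·16=96, Norris→Ashby 2·13=26, Sutton→Ashby 2·6=12, Irby→Ashby 3·11=33, Holm→Brent 2·10=20, Upton→Ashby 2·14=28, Dover→Wirral 6·12=72, Quay→Wirral 5·21=105. Service 392; fixed 497; total 889.
No other subset beats 564.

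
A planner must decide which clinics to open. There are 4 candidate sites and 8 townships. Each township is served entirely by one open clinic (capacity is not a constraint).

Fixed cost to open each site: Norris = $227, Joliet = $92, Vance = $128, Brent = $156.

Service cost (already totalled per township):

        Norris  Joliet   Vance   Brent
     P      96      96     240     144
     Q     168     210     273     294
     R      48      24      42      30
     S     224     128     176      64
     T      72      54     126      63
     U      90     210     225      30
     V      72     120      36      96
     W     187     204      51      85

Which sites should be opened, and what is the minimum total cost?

Open Joliet and Brent; minimum total cost 907.

For any fixed open set, each township goes to its cheapest open site; total = fixed + service.
{Joliet, Brent}: P→Joliet 96, Q→Joliet 210, R→Joliet 24, S→Brent 64, T→Joliet 54, U→Brent 30, V→Brent 96, W→Brent 85. Service 659; fixed 248; total 907.
{Joliet, Vance, Brent}: service 565 + fixed 376 = 941
{Brent}: service 806 + fixed 156 = 962
{Norris, Joliet, Vance, Brent}: P→Norris 96, Q→Norris 168, R→Joliet 24, S→Brent 64, T→Joliet 54, U→Brent 30, V→Vance 36, W→Vance 51. Service 523; fixed 603; total 1126.
(All 15 nonempty subsets were checked; Joliet and Brent is lowest.)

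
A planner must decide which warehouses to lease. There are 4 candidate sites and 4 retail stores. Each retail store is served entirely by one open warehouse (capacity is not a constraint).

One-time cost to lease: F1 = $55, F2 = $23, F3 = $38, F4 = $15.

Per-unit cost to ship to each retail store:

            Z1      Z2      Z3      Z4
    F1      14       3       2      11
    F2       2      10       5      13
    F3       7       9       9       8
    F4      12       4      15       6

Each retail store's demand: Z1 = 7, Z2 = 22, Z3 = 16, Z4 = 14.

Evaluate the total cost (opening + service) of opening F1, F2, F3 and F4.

Each retail store is assigned to its cheapest site among the open ones.
{F1, F2, F3, F4}: Z1→F2 2·7=14, Z2→F1 3·22=66, Z3→F1 2·16=32, Z4→F4 6·14=84. Service 196; fixed 131; total 327.

Total cost: 327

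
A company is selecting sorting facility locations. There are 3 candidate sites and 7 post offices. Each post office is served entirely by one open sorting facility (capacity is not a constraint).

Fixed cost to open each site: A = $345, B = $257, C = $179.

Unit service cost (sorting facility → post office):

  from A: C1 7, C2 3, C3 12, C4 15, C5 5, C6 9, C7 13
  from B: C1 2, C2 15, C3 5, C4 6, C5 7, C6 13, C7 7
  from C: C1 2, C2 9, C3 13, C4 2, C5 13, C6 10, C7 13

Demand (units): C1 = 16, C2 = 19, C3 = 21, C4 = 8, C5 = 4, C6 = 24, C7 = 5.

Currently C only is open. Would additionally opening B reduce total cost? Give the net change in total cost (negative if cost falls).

No — net change +35 (cost rises by 35).

Current service cost with {C}: 849.
Adding B: each post office re-picks its cheapest; new service cost 627, saving 222.
Extra fixed cost: 257. Net change = 257 − 222 = 35.
(Totals: 1028 → 1063.)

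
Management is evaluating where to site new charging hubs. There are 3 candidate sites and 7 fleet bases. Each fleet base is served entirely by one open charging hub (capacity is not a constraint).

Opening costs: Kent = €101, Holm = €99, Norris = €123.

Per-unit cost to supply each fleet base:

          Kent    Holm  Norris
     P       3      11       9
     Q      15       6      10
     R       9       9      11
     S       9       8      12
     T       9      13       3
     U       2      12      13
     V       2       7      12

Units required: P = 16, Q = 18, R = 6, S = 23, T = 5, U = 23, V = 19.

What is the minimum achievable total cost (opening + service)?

For any fixed open set, each fleet base goes to its cheapest open site; total = fixed + service.
{Kent, Holm}: P→Kent 3·16=48, Q→Holm 6·18=108, R→Kent 9·6=54, S→Holm 8·23=184, T→Kent 9·5=45, U→Kent 2·23=46, V→Kent 2·19=38. Service 523; fixed 200; total 723.
{Kent}: service 708 + fixed 101 = 809
{Kent, Norris}: P→Kent 3·16=48, Q→Norris 10·18=180, R→Kent 9·6=54, S→Kent 9·23=207, T→Norris 3·5=15, U→Kent 2·23=46, V→Kent 2·19=38. Service 588; fixed 224; total 812.
{Kent, Holm, Norris}: P→Kent 3·16=48, Q→Holm 6·18=108, R→Kent 9·6=54, S→Holm 8·23=184, T→Norris 3·5=15, U→Kent 2·23=46, V→Kent 2·19=38. Service 493; fixed 323; total 816.
No other subset beats 723.

Minimum total cost: 723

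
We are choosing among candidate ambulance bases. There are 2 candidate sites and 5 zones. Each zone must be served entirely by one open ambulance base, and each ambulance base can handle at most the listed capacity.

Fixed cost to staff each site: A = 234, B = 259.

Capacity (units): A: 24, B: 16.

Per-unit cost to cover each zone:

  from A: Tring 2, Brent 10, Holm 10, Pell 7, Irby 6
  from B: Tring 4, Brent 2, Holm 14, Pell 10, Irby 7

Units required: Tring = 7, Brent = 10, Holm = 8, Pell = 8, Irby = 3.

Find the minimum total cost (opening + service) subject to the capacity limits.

Minimum total cost: 684

Open {A, B}: Tring→A 2·7=14, Brent→B 2·10=20, Holm→A 10·8=80, Pell→A 7·8=56, Irby→B 7·3=21.
Loads: A carries 23/24, B carries 13/16. Service 191; fixed 493; total 684.
Next best feasible plan costs 799.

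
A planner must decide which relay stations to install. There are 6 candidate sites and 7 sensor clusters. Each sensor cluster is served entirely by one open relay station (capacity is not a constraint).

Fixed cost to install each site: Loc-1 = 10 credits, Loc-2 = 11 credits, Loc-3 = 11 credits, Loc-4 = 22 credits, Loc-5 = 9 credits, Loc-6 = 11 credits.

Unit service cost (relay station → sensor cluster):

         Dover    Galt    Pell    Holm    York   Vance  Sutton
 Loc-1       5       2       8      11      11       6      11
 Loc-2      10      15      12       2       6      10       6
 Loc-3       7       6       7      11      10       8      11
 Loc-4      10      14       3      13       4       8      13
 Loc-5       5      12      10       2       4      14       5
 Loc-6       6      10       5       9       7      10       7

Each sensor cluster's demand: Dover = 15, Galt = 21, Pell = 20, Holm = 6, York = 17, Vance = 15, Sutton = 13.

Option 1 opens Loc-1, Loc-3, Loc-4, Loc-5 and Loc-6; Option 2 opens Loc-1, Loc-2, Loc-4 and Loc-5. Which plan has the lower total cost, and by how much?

Option 1: {Loc-1, Loc-3, Loc-4, Loc-5, Loc-6}: Dover→Loc-1 5·15=75, Galt→Loc-1 2·21=42, Pell→Loc-4 3·20=60, Holm→Loc-5 2·6=12, York→Loc-4 4·17=68, Vance→Loc-1 6·15=90, Sutton→Loc-5 5·13=65. Service 412; fixed 63; total 475.
Option 2: {Loc-1, Loc-2, Loc-4, Loc-5}: Dover→Loc-1 5·15=75, Galt→Loc-1 2·21=42, Pell→Loc-4 3·20=60, Holm→Loc-2 2·6=12, York→Loc-4 4·17=68, Vance→Loc-1 6·15=90, Sutton→Loc-5 5·13=65. Service 412; fixed 52; total 464.
Difference: |475 − 464| = 11.

Option 2 is cheaper by 11.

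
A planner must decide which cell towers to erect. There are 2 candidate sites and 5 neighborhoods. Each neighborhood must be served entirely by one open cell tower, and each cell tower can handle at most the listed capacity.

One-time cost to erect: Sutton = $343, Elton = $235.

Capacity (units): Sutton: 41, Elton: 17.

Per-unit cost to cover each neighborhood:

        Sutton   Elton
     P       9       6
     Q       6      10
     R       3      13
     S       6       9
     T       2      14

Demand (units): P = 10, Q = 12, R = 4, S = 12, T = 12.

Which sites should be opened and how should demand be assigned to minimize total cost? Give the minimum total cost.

Minimum total cost: 818

Open {Sutton, Elton}: P→Elton 6·10=60, Q→Sutton 6·12=72, R→Sutton 3·4=12, S→Sutton 6·12=72, T→Sutton 2·12=24.
Loads: Sutton carries 40/41, Elton carries 10/17. Service 240; fixed 578; total 818.
Next best feasible plan costs 858.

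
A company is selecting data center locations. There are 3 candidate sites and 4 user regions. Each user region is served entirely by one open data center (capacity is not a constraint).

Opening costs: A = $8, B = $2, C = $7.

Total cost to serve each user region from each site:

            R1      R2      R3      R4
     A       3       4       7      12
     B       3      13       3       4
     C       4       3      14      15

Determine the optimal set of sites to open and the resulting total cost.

For any fixed open set, each user region goes to its cheapest open site; total = fixed + service.
{B, C}: R1→B 3, R2→C 3, R3→B 3, R4→B 4. Service 13; fixed 9; total 22.
{A, B}: service 14 + fixed 10 = 24
{B}: service 23 + fixed 2 = 25
{A, B, C}: service 13 + fixed 17 = 30
(All 7 nonempty subsets were checked; B and C is lowest.)

Open B and C; minimum total cost 22.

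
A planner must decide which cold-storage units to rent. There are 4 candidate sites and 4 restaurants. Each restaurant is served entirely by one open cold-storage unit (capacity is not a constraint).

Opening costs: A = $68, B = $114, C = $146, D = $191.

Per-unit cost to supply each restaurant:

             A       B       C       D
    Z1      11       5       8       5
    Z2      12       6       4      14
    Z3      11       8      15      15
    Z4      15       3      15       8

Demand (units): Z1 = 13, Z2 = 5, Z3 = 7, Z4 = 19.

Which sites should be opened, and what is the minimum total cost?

Open B only; minimum total cost 322.

For any fixed open set, each restaurant goes to its cheapest open site; total = fixed + service.
{B}: Z1→B 5·13=65, Z2→B 6·5=30, Z3→B 8·7=56, Z4→B 3·19=57. Service 208; fixed 114; total 322.
{A, B}: Z1→B 5·13=65, Z2→B 6·5=30, Z3→B 8·7=56, Z4→B 3·19=57. Service 208; fixed 182; total 390.
{B, C}: service 198 + fixed 260 = 458
{A, B, C, D}: service 198 + fixed 519 = 717
(All 15 nonempty subsets were checked; B only is lowest.)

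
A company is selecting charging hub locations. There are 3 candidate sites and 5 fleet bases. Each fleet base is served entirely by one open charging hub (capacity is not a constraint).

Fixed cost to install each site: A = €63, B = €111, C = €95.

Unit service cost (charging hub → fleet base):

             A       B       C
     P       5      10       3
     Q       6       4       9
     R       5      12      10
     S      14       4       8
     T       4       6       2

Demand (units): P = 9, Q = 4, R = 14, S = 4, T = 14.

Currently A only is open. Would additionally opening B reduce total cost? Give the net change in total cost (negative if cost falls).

Current service cost with {A}: 251.
Adding B: each fleet base re-picks its cheapest; new service cost 203, saving 48.
Extra fixed cost: 111. Net change = 111 − 48 = 63.
(Totals: 314 → 377.)

No — net change +63 (cost rises by 63).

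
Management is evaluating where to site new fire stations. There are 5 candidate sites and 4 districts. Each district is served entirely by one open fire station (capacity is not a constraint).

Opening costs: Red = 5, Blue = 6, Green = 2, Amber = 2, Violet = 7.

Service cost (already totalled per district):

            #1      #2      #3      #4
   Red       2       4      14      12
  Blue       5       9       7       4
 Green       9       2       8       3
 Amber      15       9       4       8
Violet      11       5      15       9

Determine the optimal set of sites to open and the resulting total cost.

For any fixed open set, each district goes to its cheapest open site; total = fixed + service.
{Red, Green, Amber}: #1→Red 2, #2→Green 2, #3→Amber 4, #4→Green 3. Service 11; fixed 9; total 20.
{Red, Green}: service 15 + fixed 7 = 22
{Green, Amber}: #1→Green 9, #2→Green 2, #3→Amber 4, #4→Green 3. Service 18; fixed 4; total 22.
{Red, Blue, Green, Amber, Violet}: #1→Red 2, #2→Green 2, #3→Amber 4, #4→Green 3. Service 11; fixed 22; total 33.
No other subset beats 20.

Open Red, Green and Amber; minimum total cost 20.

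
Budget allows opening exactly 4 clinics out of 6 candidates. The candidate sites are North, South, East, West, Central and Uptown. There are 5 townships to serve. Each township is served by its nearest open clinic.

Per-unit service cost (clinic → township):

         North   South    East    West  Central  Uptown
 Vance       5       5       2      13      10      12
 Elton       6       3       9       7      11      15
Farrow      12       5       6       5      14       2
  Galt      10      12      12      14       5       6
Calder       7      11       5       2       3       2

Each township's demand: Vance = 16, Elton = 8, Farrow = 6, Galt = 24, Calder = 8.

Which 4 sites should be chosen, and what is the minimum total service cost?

Choose South, East, Central and Uptown; total service cost 204.

With exactly 4 open, each township uses its cheapest among the chosen.
{South, East, Central, Uptown}: Vance→East 2·16=32, Elton→South 3·8=24, Farrow→Uptown 2·6=12, Galt→Central 5·24=120, Calder→Uptown 2·8=16. Service cost 204.
{South, East, West, Central}: service cost 222
{North, South, East, Uptown}: service cost 228
Among all 15 size-4 choices, {South, East, Central, Uptown} is lowest.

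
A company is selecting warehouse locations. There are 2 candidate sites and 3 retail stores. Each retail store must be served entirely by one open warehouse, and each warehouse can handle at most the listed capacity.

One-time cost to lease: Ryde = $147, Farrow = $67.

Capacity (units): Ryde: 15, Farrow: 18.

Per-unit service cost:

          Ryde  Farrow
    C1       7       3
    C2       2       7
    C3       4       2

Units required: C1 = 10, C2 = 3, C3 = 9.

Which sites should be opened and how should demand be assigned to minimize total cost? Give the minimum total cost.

Open {Ryde, Farrow}: C1→Farrow 3·10=30, C2→Ryde 2·3=6, C3→Ryde 4·9=36.
Loads: Ryde carries 12/15, Farrow carries 10/18. Service 72; fixed 214; total 286.
Next best feasible plan costs 301.

Minimum total cost: 286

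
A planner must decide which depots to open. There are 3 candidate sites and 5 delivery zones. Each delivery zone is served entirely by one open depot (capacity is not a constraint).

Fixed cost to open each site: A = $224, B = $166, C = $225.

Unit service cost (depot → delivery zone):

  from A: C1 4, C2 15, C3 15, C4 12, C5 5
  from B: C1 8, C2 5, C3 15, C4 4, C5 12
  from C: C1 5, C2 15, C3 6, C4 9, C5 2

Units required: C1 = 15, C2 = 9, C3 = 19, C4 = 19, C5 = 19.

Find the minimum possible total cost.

For any fixed open set, each delivery zone goes to its cheapest open site; total = fixed + service.
{B, C}: C1→C 5·15=75, C2→B 5·9=45, C3→C 6·19=114, C4→B 4·19=76, C5→C 2·19=38. Service 348; fixed 391; total 739.
{C}: C1→C 5·15=75, C2→C 15·9=135, C3→C 6·19=114, C4→C 9·19=171, C5→C 2·19=38. Service 533; fixed 225; total 758.
{B}: C1→B 8·15=120, C2→B 5·9=45, C3→B 15·19=285, C4→B 4·19=76, C5→B 12·19=228. Service 754; fixed 166; total 920.
{A, B, C}: C1→A 4·15=60, C2→B 5·9=45, C3→C 6·19=114, C4→B 4·19=76, C5→C 2·19=38. Service 333; fixed 615; total 948.
No other subset beats 739.

Minimum total cost: 739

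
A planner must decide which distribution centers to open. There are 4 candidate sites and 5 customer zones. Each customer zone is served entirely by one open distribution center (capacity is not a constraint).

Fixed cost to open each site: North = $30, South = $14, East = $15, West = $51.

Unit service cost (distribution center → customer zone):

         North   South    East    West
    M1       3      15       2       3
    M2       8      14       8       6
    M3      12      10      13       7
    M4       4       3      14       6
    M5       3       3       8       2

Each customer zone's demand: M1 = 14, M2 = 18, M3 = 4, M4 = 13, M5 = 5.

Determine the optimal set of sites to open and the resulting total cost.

Open South and West; minimum total cost 292.

For any fixed open set, each customer zone goes to its cheapest open site; total = fixed + service.
{South, West}: M1→West 3·14=42, M2→West 6·18=108, M3→West 7·4=28, M4→South 3·13=39, M5→West 2·5=10. Service 227; fixed 65; total 292.
{South, East, West}: service 213 + fixed 80 = 293
{South, East}: service 266 + fixed 29 = 295
{North, South, East, West}: service 213 + fixed 110 = 323
(All 15 nonempty subsets were checked; South and West is lowest.)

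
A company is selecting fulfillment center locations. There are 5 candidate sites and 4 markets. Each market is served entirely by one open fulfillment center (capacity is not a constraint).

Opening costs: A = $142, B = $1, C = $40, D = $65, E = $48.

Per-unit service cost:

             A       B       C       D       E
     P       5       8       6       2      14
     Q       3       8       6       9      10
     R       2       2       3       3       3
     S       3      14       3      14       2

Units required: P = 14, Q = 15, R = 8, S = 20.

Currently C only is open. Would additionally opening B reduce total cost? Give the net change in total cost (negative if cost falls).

Yes — net change −7 (cost falls by 7).

Current service cost with {C}: 258.
Adding B: each market re-picks its cheapest; new service cost 250, saving 8.
Extra fixed cost: 1. Net change = 1 − 8 = -7.
(Totals: 298 → 291.)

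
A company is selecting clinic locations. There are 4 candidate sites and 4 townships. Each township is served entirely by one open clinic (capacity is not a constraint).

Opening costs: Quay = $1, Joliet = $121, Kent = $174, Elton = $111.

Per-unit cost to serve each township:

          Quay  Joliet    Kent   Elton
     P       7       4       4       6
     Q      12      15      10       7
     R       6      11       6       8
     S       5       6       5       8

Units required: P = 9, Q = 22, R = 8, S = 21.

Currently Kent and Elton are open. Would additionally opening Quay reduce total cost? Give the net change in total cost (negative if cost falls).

No — net change +1 (cost rises by 1).

Current service cost with {Kent, Elton}: 343.
Adding Quay: each township re-picks its cheapest; new service cost 343, saving 0.
Extra fixed cost: 1. Net change = 1 − 0 = 1.
(Totals: 628 → 629.)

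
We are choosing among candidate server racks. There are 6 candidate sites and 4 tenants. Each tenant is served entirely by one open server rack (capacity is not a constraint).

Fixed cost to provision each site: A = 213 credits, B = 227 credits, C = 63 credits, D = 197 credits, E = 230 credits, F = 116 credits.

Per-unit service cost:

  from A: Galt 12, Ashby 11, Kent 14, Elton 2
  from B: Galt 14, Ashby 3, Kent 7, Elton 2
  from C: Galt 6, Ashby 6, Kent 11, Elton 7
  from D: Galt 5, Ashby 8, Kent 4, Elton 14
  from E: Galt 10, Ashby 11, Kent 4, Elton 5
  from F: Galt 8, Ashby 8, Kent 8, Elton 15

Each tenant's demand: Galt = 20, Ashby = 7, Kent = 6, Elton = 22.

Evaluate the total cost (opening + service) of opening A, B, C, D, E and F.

Total cost: 1235

Each tenant is assigned to its cheapest site among the open ones.
{A, B, C, D, E, F}: Galt→D 5·20=100, Ashby→B 3·7=21, Kent→D 4·6=24, Elton→A 2·22=44. Service 189; fixed 1046; total 1235.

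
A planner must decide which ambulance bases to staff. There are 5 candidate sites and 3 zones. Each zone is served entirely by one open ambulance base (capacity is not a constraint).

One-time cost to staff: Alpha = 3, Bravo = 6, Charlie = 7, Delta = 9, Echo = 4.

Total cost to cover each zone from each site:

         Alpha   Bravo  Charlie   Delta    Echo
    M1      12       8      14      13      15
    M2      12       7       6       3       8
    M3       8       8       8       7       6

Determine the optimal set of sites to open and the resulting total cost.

Open Bravo only; minimum total cost 29.

For any fixed open set, each zone goes to its cheapest open site; total = fixed + service.
{Bravo}: M1→Bravo 8, M2→Bravo 7, M3→Bravo 8. Service 23; fixed 6; total 29.
{Bravo, Echo}: service 21 + fixed 10 = 31
{Alpha, Bravo}: M1→Bravo 8, M2→Bravo 7, M3→Alpha 8. Service 23; fixed 9; total 32.
{Alpha, Bravo, Charlie, Delta, Echo}: M1→Bravo 8, M2→Delta 3, M3→Echo 6. Service 17; fixed 29; total 46.
No other subset beats 29.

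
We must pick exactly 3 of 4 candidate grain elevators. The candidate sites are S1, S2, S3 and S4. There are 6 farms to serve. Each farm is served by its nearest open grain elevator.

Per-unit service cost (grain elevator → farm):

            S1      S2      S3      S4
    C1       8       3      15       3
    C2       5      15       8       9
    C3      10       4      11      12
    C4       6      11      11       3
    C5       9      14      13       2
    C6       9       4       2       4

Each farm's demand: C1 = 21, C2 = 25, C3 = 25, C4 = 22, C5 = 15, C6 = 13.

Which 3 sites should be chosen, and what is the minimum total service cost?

Choose S1, S2 and S4; total service cost 436.

With exactly 3 open, each farm uses its cheapest among the chosen.
{S1, S2, S4}: C1→S2 3·21=63, C2→S1 5·25=125, C3→S2 4·25=100, C4→S4 3·22=66, C5→S4 2·15=30, C6→S2 4·13=52. Service cost 436.
{S2, S3, S4}: service cost 485
{S1, S3, S4}: service cost 560
Among all 4 size-3 choices, {S1, S2, S4} is lowest.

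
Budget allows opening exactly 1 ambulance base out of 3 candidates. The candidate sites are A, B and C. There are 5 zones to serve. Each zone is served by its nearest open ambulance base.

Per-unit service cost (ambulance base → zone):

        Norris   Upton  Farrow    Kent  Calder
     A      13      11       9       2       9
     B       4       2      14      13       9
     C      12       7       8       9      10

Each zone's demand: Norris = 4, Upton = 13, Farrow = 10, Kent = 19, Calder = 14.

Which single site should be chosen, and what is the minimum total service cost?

Choose A only; total service cost 449.

With exactly 1 open, each zone uses its cheapest among the chosen.
{A}: Norris→A 13·4=52, Upton→A 11·13=143, Farrow→A 9·10=90, Kent→A 2·19=38, Calder→A 9·14=126. Service cost 449.
{C}: service cost 530
{B}: service cost 555
Among all 3 size-1 choices, {A} is lowest.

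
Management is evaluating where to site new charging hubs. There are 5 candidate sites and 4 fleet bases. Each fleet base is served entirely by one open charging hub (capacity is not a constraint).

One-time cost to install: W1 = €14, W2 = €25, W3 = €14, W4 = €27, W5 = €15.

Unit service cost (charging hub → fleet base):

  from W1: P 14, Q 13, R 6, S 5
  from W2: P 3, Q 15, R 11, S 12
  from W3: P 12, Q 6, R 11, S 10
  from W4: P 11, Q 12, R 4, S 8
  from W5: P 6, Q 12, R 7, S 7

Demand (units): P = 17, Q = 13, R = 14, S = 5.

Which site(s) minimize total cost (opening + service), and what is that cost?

Open W1, W2, W3 and W4; minimum total cost 290.

For any fixed open set, each fleet base goes to its cheapest open site; total = fixed + service.
{W1, W2, W3, W4}: P→W2 3·17=51, Q→W3 6·13=78, R→W4 4·14=56, S→W1 5·5=25. Service 210; fixed 80; total 290.
{W1, W2, W3}: P→W2 3·17=51, Q→W3 6·13=78, R→W1 6·14=84, S→W1 5·5=25. Service 238; fixed 53; total 291.
{W2, W3, W4}: service 225 + fixed 66 = 291
{W1, W2, W3, W4, W5}: P→W2 3·17=51, Q→W3 6·13=78, R→W4 4·14=56, S→W1 5·5=25. Service 210; fixed 95; total 305.
No other subset beats 290.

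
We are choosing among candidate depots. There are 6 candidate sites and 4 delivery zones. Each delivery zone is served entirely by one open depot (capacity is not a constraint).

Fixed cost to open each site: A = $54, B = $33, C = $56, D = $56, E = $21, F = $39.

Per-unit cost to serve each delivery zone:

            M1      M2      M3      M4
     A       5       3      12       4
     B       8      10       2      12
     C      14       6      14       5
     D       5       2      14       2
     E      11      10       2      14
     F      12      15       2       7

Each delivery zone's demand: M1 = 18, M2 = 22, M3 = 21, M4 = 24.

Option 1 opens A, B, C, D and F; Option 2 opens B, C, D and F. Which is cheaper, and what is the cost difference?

Option 1: {A, B, C, D, F}: M1→A 5·18=90, M2→D 2·22=44, M3→B 2·21=42, M4→D 2·24=48. Service 224; fixed 238; total 462.
Option 2: {B, C, D, F}: M1→D 5·18=90, M2→D 2·22=44, M3→B 2·21=42, M4→D 2·24=48. Service 224; fixed 184; total 408.
Difference: |462 − 408| = 54.

Option 2 is cheaper by 54.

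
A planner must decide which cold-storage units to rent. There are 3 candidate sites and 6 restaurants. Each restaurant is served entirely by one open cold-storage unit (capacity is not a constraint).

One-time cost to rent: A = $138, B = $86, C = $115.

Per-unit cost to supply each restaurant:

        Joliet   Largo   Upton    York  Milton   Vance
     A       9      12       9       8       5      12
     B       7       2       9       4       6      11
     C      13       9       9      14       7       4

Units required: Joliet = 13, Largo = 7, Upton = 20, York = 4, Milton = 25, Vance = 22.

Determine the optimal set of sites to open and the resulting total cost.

For any fixed open set, each restaurant goes to its cheapest open site; total = fixed + service.
{B, C}: Joliet→B 7·13=91, Largo→B 2·7=14, Upton→B 9·20=180, York→B 4·4=16, Milton→B 6·25=150, Vance→C 4·22=88. Service 539; fixed 201; total 740.
{B}: service 693 + fixed 86 = 779
{C}: service 731 + fixed 115 = 846
{A, B, C}: service 514 + fixed 339 = 853
No other subset beats 740.

Open B and C; minimum total cost 740.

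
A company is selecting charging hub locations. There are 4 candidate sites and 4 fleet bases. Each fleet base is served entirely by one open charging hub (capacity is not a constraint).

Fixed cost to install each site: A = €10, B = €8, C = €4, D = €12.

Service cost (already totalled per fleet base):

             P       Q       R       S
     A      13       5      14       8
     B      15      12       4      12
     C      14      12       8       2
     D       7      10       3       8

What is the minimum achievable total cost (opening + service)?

For any fixed open set, each fleet base goes to its cheapest open site; total = fixed + service.
{C, D}: P→D 7, Q→D 10, R→D 3, S→C 2. Service 22; fixed 16; total 38.
{C}: service 36 + fixed 4 = 40
{D}: service 28 + fixed 12 = 40
{A, B, C, D}: P→D 7, Q→A 5, R→D 3, S→C 2. Service 17; fixed 34; total 51.
No other subset beats 38.

Minimum total cost: 38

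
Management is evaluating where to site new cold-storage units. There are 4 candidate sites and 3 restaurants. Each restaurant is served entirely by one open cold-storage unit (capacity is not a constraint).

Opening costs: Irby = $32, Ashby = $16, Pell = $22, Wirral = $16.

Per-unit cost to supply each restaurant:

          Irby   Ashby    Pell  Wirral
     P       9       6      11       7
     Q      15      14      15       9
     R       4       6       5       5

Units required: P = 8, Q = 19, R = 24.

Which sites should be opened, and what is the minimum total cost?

Open Wirral only; minimum total cost 363.

For any fixed open set, each restaurant goes to its cheapest open site; total = fixed + service.
{Wirral}: P→Wirral 7·8=56, Q→Wirral 9·19=171, R→Wirral 5·24=120. Service 347; fixed 16; total 363.
{Irby, Wirral}: P→Wirral 7·8=56, Q→Wirral 9·19=171, R→Irby 4·24=96. Service 323; fixed 48; total 371.
{Ashby, Wirral}: service 339 + fixed 32 = 371
{Irby, Ashby, Pell, Wirral}: service 315 + fixed 86 = 401
No other subset beats 363.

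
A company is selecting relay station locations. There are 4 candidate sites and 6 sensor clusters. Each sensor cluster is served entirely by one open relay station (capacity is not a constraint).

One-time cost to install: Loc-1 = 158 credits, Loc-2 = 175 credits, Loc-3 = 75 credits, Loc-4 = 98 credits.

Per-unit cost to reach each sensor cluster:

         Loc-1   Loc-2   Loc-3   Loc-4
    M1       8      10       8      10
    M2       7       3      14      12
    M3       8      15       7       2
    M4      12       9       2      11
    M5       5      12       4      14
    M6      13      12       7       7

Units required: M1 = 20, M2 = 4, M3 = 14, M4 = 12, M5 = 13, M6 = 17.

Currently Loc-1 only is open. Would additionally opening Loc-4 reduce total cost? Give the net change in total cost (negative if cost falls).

Yes — net change −100 (cost falls by 100).

Current service cost with {Loc-1}: 730.
Adding Loc-4: each sensor cluster re-picks its cheapest; new service cost 532, saving 198.
Extra fixed cost: 98. Net change = 98 − 198 = -100.
(Totals: 888 → 788.)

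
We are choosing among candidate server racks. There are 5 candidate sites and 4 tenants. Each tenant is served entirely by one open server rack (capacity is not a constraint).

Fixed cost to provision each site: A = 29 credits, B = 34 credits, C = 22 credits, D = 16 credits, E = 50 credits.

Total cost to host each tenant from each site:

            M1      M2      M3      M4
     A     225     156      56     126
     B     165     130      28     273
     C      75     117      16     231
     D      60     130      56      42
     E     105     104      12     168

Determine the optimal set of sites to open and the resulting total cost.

Open C and D; minimum total cost 273.

For any fixed open set, each tenant goes to its cheapest open site; total = fixed + service.
{C, D}: M1→D 60, M2→C 117, M3→C 16, M4→D 42. Service 235; fixed 38; total 273.
{D, E}: M1→D 60, M2→E 104, M3→E 12, M4→D 42. Service 218; fixed 66; total 284.
{A, C, D}: service 235 + fixed 67 = 302
{A, B, C, D, E}: service 218 + fixed 151 = 369
No other subset beats 273.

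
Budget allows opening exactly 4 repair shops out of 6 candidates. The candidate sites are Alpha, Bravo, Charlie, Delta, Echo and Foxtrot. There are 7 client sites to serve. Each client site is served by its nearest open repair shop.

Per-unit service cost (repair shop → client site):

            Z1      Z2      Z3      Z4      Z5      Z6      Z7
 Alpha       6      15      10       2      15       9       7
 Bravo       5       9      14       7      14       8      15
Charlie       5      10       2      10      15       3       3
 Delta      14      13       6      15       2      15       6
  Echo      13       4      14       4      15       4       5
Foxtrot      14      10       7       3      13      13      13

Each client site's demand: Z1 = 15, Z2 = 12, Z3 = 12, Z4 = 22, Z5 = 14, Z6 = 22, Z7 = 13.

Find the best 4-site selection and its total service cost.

With exactly 4 open, each client site uses its cheapest among the chosen.
{Alpha, Charlie, Delta, Echo}: Z1→Charlie 5·15=75, Z2→Echo 4·12=48, Z3→Charlie 2·12=24, Z4→Alpha 2·22=44, Z5→Delta 2·14=28, Z6→Charlie 3·22=66, Z7→Charlie 3·13=39. Service cost 324.
{Charlie, Delta, Echo, Foxtrot}: service cost 346
{Bravo, Charlie, Delta, Echo}: service cost 368
Among all 15 size-4 choices, {Alpha, Charlie, Delta, Echo} is lowest.

Choose Alpha, Charlie, Delta and Echo; total service cost 324.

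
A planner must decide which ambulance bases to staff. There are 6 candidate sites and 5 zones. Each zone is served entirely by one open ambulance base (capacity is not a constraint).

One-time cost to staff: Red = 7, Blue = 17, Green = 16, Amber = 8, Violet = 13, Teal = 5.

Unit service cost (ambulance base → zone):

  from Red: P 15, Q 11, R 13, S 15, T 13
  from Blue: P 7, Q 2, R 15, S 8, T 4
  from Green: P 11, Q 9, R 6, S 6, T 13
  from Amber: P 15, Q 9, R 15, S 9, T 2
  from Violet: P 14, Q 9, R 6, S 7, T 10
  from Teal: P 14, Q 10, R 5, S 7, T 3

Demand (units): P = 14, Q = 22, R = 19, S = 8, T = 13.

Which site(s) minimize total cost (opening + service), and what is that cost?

For any fixed open set, each zone goes to its cheapest open site; total = fixed + service.
{Blue, Amber, Teal}: P→Blue 7·14=98, Q→Blue 2·22=44, R→Teal 5·19=95, S→Teal 7·8=56, T→Amber 2·13=26. Service 319; fixed 30; total 349.
{Blue, Teal}: service 332 + fixed 22 = 354
{Red, Blue, Amber, Teal}: P→Blue 7·14=98, Q→Blue 2·22=44, R→Teal 5·19=95, S→Teal 7·8=56, T→Amber 2·13=26. Service 319; fixed 37; total 356.
{Red, Blue, Green, Amber, Violet, Teal}: P→Blue 7·14=98, Q→Blue 2·22=44, R→Teal 5·19=95, S→Green 6·8=48, T→Amber 2·13=26. Service 311; fixed 66; total 377.
No other subset beats 349.

Open Blue, Amber and Teal; minimum total cost 349.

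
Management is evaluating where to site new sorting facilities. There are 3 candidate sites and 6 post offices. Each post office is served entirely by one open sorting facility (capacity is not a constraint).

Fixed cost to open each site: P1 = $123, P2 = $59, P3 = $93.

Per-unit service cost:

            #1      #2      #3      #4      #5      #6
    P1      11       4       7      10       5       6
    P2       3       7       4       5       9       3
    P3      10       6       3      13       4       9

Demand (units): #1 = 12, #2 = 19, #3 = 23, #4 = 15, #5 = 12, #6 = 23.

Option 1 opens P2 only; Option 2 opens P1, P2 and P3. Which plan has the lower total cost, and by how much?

Option 1 is cheaper by 76.

Option 1: {P2}: #1→P2 3·12=36, #2→P2 7·19=133, #3→P2 4·23=92, #4→P2 5·15=75, #5→P2 9·12=108, #6→P2 3·23=69. Service 513; fixed 59; total 572.
Option 2: {P1, P2, P3}: #1→P2 3·12=36, #2→P1 4·19=76, #3→P3 3·23=69, #4→P2 5·15=75, #5→P3 4·12=48, #6→P2 3·23=69. Service 373; fixed 275; total 648.
Difference: |572 − 648| = 76.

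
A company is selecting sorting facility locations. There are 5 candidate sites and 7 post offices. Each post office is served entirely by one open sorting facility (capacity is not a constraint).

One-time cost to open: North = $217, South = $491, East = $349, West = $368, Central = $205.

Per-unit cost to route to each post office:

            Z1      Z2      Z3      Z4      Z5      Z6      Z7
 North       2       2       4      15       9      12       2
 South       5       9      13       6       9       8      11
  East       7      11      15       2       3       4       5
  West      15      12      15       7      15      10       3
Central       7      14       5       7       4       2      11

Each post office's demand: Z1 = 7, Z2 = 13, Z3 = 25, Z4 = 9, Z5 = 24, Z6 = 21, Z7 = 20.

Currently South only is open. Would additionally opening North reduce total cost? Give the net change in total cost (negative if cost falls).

Current service cost with {South}: 1135.
Adding North: each post office re-picks its cheapest; new service cost 618, saving 517.
Extra fixed cost: 217. Net change = 217 − 517 = -300.
(Totals: 1626 → 1326.)

Yes — net change −300 (cost falls by 300).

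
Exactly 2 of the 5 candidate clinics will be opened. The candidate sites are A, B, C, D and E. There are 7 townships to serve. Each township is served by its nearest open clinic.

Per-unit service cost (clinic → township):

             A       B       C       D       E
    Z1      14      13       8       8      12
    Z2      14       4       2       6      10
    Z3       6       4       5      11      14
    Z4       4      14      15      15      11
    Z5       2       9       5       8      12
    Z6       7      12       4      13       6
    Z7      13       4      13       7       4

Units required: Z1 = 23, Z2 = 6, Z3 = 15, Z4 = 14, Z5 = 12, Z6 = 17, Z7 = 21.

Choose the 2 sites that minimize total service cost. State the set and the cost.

Choose C and E; total service cost 637.

With exactly 2 open, each township uses its cheapest among the chosen.
{C, E}: Z1→C 8·23=184, Z2→C 2·6=12, Z3→C 5·15=75, Z4→E 11·14=154, Z5→C 5·12=60, Z6→C 4·17=68, Z7→E 4·21=84. Service cost 637.
{A, D}: service cost 656
{B, C}: service cost 664
Among all 10 size-2 choices, {C, E} is lowest.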